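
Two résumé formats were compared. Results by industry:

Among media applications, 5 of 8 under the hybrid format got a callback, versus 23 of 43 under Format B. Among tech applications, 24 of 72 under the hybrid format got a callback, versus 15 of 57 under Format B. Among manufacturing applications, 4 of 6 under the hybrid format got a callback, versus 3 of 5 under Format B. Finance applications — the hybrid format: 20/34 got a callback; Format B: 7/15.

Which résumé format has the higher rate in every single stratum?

the hybrid format

Media: the hybrid format 5/8 = 62.5%, Format B 23/43 = 53.5% → the hybrid format
Tech: the hybrid format 24/72 = 33.3%, Format B 15/57 = 26.3% → the hybrid format
Manufacturing: the hybrid format 4/6 = 66.7%, Format B 3/5 = 60.0% → the hybrid format
Finance: the hybrid format 20/34 = 58.8%, Format B 7/15 = 46.7% → the hybrid format
The hybrid format has the higher rate in all 4 groups.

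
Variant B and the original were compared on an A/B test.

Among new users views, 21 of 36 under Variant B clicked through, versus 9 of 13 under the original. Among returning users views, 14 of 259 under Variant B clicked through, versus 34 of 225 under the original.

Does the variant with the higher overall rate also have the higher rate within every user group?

Yes

New users: Variant B 21/36 = 58.3%, the original 9/13 = 69.2% → the original
Returning users: Variant B 14/259 = 5.4%, the original 34/225 = 15.1% → the original
Overall: Variant B 35/295 = 11.9%, the original 43/238 = 18.1% → the original
The original wins overall and in every user group — no reversal.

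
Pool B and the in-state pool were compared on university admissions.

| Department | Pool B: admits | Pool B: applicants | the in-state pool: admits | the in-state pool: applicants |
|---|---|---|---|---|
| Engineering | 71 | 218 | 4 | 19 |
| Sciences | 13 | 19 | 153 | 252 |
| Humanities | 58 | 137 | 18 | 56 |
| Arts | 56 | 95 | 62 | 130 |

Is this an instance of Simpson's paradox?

Yes

Engineering: Pool B 71/218 = 32.6%, the in-state pool 4/19 = 21.1% → Pool B
Sciences: Pool B 13/19 = 68.4%, the in-state pool 153/252 = 60.7% → Pool B
Humanities: Pool B 58/137 = 42.3%, the in-state pool 18/56 = 32.1% → Pool B
Arts: Pool B 56/95 = 58.9%, the in-state pool 62/130 = 47.7% → Pool B
Overall: Pool B 198/469 = 42.2%, the in-state pool 237/457 = 51.9% → the in-state pool
Pool B wins each department group but the in-state pool wins overall — the comparison reverses. Pool B's applicants skew toward Engineering, which has a lower base rate.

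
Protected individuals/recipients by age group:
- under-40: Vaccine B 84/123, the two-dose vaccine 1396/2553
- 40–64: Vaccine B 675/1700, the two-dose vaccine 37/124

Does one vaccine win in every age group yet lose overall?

Under-40: Vaccine B 84/123 = 68.3%, the two-dose vaccine 1396/2553 = 54.7% → Vaccine B
40–64: Vaccine B 675/1700 = 39.7%, the two-dose vaccine 37/124 = 29.8% → Vaccine B
Overall: Vaccine B 759/1823 = 41.6%, the two-dose vaccine 1433/2677 = 53.5% → the two-dose vaccine
Vaccine B wins each age group but the two-dose vaccine wins overall — the comparison reverses. Vaccine B's recipients skew toward 40–64, which has a lower base rate.

Yes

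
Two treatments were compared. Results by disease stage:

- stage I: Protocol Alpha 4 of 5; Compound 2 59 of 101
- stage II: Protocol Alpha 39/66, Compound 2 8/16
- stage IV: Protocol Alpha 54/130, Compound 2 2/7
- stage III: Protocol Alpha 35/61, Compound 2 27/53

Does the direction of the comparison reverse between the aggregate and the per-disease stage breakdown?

Stage I: Protocol Alpha 4/5 = 80.0%, Compound 2 59/101 = 58.4% → Protocol Alpha
Stage II: Protocol Alpha 39/66 = 59.1%, Compound 2 8/16 = 50.0% → Protocol Alpha
Stage IV: Protocol Alpha 54/130 = 41.5%, Compound 2 2/7 = 28.6% → Protocol Alpha
Stage III: Protocol Alpha 35/61 = 57.4%, Compound 2 27/53 = 50.9% → Protocol Alpha
Overall: Protocol Alpha 132/262 = 50.4%, Compound 2 96/177 = 54.2% → Compound 2
Protocol Alpha wins each disease group but Compound 2 wins overall — the comparison reverses. Protocol Alpha's patients skew toward stage IV, which has a lower base rate.

Yes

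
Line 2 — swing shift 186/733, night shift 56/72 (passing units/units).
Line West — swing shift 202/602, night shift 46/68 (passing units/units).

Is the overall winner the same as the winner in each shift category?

Swing shift: Line 2 186/733 = 25.4%, Line West 202/602 = 33.6% → Line West
Night shift: Line 2 56/72 = 77.8%, Line West 46/68 = 67.6% → Line 2
Overall: Line 2 242/805 = 30.1%, Line West 248/670 = 37.0% → Line West
Neither sweeps: Line 2 wins 1 of 2 groups, Line West wins 1. Line West wins overall but not every group — no Simpson reversal.

No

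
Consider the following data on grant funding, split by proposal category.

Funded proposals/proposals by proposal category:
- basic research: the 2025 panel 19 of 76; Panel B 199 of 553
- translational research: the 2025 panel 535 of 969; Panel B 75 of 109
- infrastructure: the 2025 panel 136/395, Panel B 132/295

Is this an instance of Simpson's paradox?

Yes

Basic research: the 2025 panel 19/76 = 25.0%, Panel B 199/553 = 36.0% → Panel B
Translational research: the 2025 panel 535/969 = 55.2%, Panel B 75/109 = 68.8% → Panel B
Infrastructure: the 2025 panel 136/395 = 34.4%, Panel B 132/295 = 44.7% → Panel B
Overall: the 2025 panel 690/1440 = 47.9%, Panel B 406/957 = 42.4% → the 2025 panel
Panel B wins each proposal group but the 2025 panel wins overall — the comparison reverses. Panel B's proposals skew toward basic research, which has a lower base rate.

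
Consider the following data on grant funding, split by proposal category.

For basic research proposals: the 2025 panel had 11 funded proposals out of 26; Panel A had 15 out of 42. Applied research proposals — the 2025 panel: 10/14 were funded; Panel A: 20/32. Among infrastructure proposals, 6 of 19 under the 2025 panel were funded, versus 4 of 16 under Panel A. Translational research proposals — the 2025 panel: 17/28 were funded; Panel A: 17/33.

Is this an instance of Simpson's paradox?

No

Basic research: the 2025 panel 11/26 = 42.3%, Panel A 15/42 = 35.7% → the 2025 panel
Applied research: the 2025 panel 10/14 = 71.4%, Panel A 20/32 = 62.5% → the 2025 panel
Infrastructure: the 2025 panel 6/19 = 31.6%, Panel A 4/16 = 25.0% → the 2025 panel
Translational research: the 2025 panel 17/28 = 60.7%, Panel A 17/33 = 51.5% → the 2025 panel
Overall: the 2025 panel 44/87 = 50.6%, Panel A 56/123 = 45.5% → the 2025 panel
The 2025 panel wins overall and in every proposal group — no reversal.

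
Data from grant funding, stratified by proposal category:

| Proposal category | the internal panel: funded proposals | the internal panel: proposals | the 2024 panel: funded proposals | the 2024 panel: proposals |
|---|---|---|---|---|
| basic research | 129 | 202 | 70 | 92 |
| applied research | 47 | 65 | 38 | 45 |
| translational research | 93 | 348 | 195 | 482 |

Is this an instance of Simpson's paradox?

No

Basic research: the internal panel 129/202 = 63.9%, the 2024 panel 70/92 = 76.1% → the 2024 panel
Applied research: the internal panel 47/65 = 72.3%, the 2024 panel 38/45 = 84.4% → the 2024 panel
Translational research: the internal panel 93/348 = 26.7%, the 2024 panel 195/482 = 40.5% → the 2024 panel
Overall: the internal panel 269/615 = 43.7%, the 2024 panel 303/619 = 48.9% → the 2024 panel
The 2024 panel wins overall and in every proposal group — no reversal.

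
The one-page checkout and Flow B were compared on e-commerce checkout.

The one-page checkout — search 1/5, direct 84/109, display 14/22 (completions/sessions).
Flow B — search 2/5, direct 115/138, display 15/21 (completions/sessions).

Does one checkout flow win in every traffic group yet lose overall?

Search: the one-page checkout 1/5 = 20.0%, Flow B 2/5 = 40.0% → Flow B
Direct: the one-page checkout 84/109 = 77.1%, Flow B 115/138 = 83.3% → Flow B
Display: the one-page checkout 14/22 = 63.6%, Flow B 15/21 = 71.4% → Flow B
Overall: the one-page checkout 99/136 = 72.8%, Flow B 132/164 = 80.5% → Flow B
Flow B wins overall and in every traffic group — no reversal.

No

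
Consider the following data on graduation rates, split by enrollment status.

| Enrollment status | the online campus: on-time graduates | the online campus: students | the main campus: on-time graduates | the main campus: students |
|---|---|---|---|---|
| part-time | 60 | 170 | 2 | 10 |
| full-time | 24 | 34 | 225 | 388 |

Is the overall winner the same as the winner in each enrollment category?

Part-time: the online campus 60/170 = 35.3%, the main campus 2/10 = 20.0% → the online campus
Full-time: the online campus 24/34 = 70.6%, the main campus 225/388 = 58.0% → the online campus
Overall: the online campus 84/204 = 41.2%, the main campus 227/398 = 57.0% → the main campus
The online campus wins each enrollment group but the main campus wins overall — the comparison reverses. The online campus's students skew toward part-time, which has a lower base rate.

No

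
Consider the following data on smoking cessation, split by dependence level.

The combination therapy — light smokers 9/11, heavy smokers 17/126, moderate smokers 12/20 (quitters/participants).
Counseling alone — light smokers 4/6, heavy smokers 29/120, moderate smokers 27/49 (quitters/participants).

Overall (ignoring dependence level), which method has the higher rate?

Light smokers: the combination therapy 9/11 = 81.8%, counseling alone 4/6 = 66.7% → the combination therapy
Heavy smokers: the combination therapy 17/126 = 13.5%, counseling alone 29/120 = 24.2% → counseling alone
Moderate smokers: the combination therapy 12/20 = 60.0%, counseling alone 27/49 = 55.1% → the combination therapy
Overall: the combination therapy 38/157 = 24.2%, counseling alone 60/175 = 34.3% → counseling alone
(Neither sweeps every dependence group, but counseling alone has the higher pooled rate.)

counseling alone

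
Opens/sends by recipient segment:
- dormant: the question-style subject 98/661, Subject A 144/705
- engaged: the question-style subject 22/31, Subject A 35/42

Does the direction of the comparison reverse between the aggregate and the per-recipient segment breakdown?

No

Dormant: the question-style subject 98/661 = 14.8%, Subject A 144/705 = 20.4% → Subject A
Engaged: the question-style subject 22/31 = 71.0%, Subject A 35/42 = 83.3% → Subject A
Overall: the question-style subject 120/692 = 17.3%, Subject A 179/747 = 24.0% → Subject A
Subject A wins overall and in every recipient group — no reversal.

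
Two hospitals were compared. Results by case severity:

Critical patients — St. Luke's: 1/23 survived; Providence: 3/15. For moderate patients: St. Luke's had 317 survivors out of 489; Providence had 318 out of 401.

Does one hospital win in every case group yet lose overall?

Critical: St. Luke's 1/23 = 4.3%, Providence 3/15 = 20.0% → Providence
Moderate: St. Luke's 317/489 = 64.8%, Providence 318/401 = 79.3% → Providence
Overall: St. Luke's 318/512 = 62.1%, Providence 321/416 = 77.2% → Providence
Providence wins overall and in every case group — no reversal.

No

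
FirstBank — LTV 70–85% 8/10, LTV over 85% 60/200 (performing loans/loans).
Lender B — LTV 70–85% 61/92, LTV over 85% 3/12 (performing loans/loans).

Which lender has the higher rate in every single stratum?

LTV 70–85%: FirstBank 8/10 = 80.0%, Lender B 61/92 = 66.3% → FirstBank
LTV over 85%: FirstBank 60/200 = 30.0%, Lender B 3/12 = 25.0% → FirstBank
FirstBank has the higher rate in both groups.

FirstBank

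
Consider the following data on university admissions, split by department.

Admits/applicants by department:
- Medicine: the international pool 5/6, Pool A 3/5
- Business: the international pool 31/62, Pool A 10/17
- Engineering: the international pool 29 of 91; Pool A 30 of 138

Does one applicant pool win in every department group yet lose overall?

No

Medicine: the international pool 5/6 = 83.3%, Pool A 3/5 = 60.0% → the international pool
Business: the international pool 31/62 = 50.0%, Pool A 10/17 = 58.8% → Pool A
Engineering: the international pool 29/91 = 31.9%, Pool A 30/138 = 21.7% → the international pool
Overall: the international pool 65/159 = 40.9%, Pool A 43/160 = 26.9% → the international pool
Neither sweeps: the international pool wins 2 of 3 groups, Pool A wins 1. The international pool wins overall but not every group — no Simpson reversal.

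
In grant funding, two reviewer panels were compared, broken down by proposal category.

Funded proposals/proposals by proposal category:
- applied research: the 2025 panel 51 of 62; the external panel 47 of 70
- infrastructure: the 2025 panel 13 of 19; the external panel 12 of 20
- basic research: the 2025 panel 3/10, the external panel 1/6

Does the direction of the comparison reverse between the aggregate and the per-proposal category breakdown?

No

Applied research: the 2025 panel 51/62 = 82.3%, the external panel 47/70 = 67.1% → the 2025 panel
Infrastructure: the 2025 panel 13/19 = 68.4%, the external panel 12/20 = 60.0% → the 2025 panel
Basic research: the 2025 panel 3/10 = 30.0%, the external panel 1/6 = 16.7% → the 2025 panel
Overall: the 2025 panel 67/91 = 73.6%, the external panel 60/96 = 62.5% → the 2025 panel
The 2025 panel wins overall and in every proposal group — no reversal.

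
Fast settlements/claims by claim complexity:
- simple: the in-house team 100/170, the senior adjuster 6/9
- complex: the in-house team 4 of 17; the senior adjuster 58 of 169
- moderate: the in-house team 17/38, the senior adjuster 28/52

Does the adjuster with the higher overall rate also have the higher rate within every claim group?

Simple: the in-house team 100/170 = 58.8%, the senior adjuster 6/9 = 66.7% → the senior adjuster
Complex: the in-house team 4/17 = 23.5%, the senior adjuster 58/169 = 34.3% → the senior adjuster
Moderate: the in-house team 17/38 = 44.7%, the senior adjuster 28/52 = 53.8% → the senior adjuster
Overall: the in-house team 121/225 = 53.8%, the senior adjuster 92/230 = 40.0% → the in-house team
The senior adjuster wins each claim group but the in-house team wins overall — the comparison reverses. The senior adjuster's claims skew toward complex, which has a lower base rate.

No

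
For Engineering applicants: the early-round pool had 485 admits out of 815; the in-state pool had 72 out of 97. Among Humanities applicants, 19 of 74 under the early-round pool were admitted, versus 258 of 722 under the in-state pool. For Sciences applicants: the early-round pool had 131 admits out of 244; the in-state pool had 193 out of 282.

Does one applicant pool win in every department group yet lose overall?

Engineering: the early-round pool 485/815 = 59.5%, the in-state pool 72/97 = 74.2% → the in-state pool
Humanities: the early-round pool 19/74 = 25.7%, the in-state pool 258/722 = 35.7% → the in-state pool
Sciences: the early-round pool 131/244 = 53.7%, the in-state pool 193/282 = 68.4% → the in-state pool
Overall: the early-round pool 635/1133 = 56.0%, the in-state pool 523/1101 = 47.5% → the early-round pool
The in-state pool wins each department group but the early-round pool wins overall — the comparison reverses. The in-state pool's applicants skew toward Humanities, which has a lower base rate.

Yes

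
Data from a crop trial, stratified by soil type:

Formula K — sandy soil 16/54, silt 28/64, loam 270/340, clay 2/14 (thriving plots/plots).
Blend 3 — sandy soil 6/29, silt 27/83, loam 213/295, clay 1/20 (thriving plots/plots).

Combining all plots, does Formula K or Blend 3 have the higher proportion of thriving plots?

Formula K

Sandy soil: Formula K 16/54 = 29.6%, Blend 3 6/29 = 20.7% → Formula K
Silt: Formula K 28/64 = 43.8%, Blend 3 27/83 = 32.5% → Formula K
Loam: Formula K 270/340 = 79.4%, Blend 3 213/295 = 72.2% → Formula K
Clay: Formula K 2/14 = 14.3%, Blend 3 1/20 = 5.0% → Formula K
Overall: Formula K 316/472 = 66.9%, Blend 3 247/427 = 57.8% → Formula K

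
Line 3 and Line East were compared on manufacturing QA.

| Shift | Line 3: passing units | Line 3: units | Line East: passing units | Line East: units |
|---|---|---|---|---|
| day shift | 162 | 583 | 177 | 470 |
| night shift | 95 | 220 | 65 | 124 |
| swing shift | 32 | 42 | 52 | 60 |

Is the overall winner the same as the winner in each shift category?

Day shift: Line 3 162/583 = 27.8%, Line East 177/470 = 37.7% → Line East
Night shift: Line 3 95/220 = 43.2%, Line East 65/124 = 52.4% → Line East
Swing shift: Line 3 32/42 = 76.2%, Line East 52/60 = 86.7% → Line East
Overall: Line 3 289/845 = 34.2%, Line East 294/654 = 45.0% → Line East
Line East wins overall and in every shift group — no reversal.

Yes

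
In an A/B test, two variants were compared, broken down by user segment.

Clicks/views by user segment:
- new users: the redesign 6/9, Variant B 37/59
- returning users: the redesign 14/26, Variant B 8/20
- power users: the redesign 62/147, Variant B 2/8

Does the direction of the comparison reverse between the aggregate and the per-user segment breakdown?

New users: the redesign 6/9 = 66.7%, Variant B 37/59 = 62.7% → the redesign
Returning users: the redesign 14/26 = 53.8%, Variant B 8/20 = 40.0% → the redesign
Power users: the redesign 62/147 = 42.2%, Variant B 2/8 = 25.0% → the redesign
Overall: the redesign 82/182 = 45.1%, Variant B 47/87 = 54.0% → Variant B
The redesign wins each user group but Variant B wins overall — the comparison reverses. The redesign's views skew toward power users, which has a lower base rate.

Yes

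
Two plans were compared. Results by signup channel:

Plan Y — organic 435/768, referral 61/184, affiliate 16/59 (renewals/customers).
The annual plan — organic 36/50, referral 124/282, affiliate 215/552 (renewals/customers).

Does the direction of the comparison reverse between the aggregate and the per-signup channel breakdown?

Organic: Plan Y 435/768 = 56.6%, the annual plan 36/50 = 72.0% → the annual plan
Referral: Plan Y 61/184 = 33.2%, the annual plan 124/282 = 44.0% → the annual plan
Affiliate: Plan Y 16/59 = 27.1%, the annual plan 215/552 = 38.9% → the annual plan
Overall: Plan Y 512/1011 = 50.6%, the annual plan 375/884 = 42.4% → Plan Y
The annual plan wins each signup group but Plan Y wins overall — the comparison reverses. The annual plan's customers skew toward affiliate, which has a lower base rate.

Yes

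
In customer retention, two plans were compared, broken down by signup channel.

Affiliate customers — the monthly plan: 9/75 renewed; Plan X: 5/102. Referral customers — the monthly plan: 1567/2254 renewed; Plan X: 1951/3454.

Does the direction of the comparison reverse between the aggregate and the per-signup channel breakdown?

Affiliate: the monthly plan 9/75 = 12.0%, Plan X 5/102 = 4.9% → the monthly plan
Referral: the monthly plan 1567/2254 = 69.5%, Plan X 1951/3454 = 56.5% → the monthly plan
Overall: the monthly plan 1576/2329 = 67.7%, Plan X 1956/3556 = 55.0% → the monthly plan
The monthly plan wins overall and in every signup group — no reversal.

No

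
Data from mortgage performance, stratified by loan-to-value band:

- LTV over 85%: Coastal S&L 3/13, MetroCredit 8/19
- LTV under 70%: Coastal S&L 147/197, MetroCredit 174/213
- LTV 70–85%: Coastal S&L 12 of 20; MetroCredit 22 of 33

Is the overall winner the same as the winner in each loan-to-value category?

LTV over 85%: Coastal S&L 3/13 = 23.1%, MetroCredit 8/19 = 42.1% → MetroCredit
LTV under 70%: Coastal S&L 147/197 = 74.6%, MetroCredit 174/213 = 81.7% → MetroCredit
LTV 70–85%: Coastal S&L 12/20 = 60.0%, MetroCredit 22/33 = 66.7% → MetroCredit
Overall: Coastal S&L 162/230 = 70.4%, MetroCredit 204/265 = 77.0% → MetroCredit
MetroCredit wins overall and in every loan-to-value group — no reversal.

Yes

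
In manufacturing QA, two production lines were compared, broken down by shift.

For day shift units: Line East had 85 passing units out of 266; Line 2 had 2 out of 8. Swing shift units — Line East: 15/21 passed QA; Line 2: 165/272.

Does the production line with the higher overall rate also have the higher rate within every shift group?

Day shift: Line East 85/266 = 32.0%, Line 2 2/8 = 25.0% → Line East
Swing shift: Line East 15/21 = 71.4%, Line 2 165/272 = 60.7% → Line East
Overall: Line East 100/287 = 34.8%, Line 2 167/280 = 59.6% → Line 2
Line East wins each shift group but Line 2 wins overall — the comparison reverses. Line East's units skew toward day shift, which has a lower base rate.

No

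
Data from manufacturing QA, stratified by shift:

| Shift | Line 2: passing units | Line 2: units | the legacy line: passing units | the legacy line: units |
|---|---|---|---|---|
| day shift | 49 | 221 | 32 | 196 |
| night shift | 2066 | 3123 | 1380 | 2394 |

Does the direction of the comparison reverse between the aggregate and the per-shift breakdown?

Day shift: Line 2 49/221 = 22.2%, the legacy line 32/196 = 16.3% → Line 2
Night shift: Line 2 2066/3123 = 66.2%, the legacy line 1380/2394 = 57.6% → Line 2
Overall: Line 2 2115/3344 = 63.2%, the legacy line 1412/2590 = 54.5% → Line 2
Line 2 wins overall and in every shift group — no reversal.

No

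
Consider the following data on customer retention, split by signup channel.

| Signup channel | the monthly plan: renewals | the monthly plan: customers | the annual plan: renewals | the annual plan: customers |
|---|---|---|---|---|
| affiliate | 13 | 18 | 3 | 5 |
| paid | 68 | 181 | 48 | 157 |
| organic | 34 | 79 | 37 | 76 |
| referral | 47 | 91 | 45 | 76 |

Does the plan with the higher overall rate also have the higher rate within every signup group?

Affiliate: the monthly plan 13/18 = 72.2%, the annual plan 3/5 = 60.0% → the monthly plan
Paid: the monthly plan 68/181 = 37.6%, the annual plan 48/157 = 30.6% → the monthly plan
Organic: the monthly plan 34/79 = 43.0%, the annual plan 37/76 = 48.7% → the annual plan
Referral: the monthly plan 47/91 = 51.6%, the annual plan 45/76 = 59.2% → the annual plan
Overall: the monthly plan 162/369 = 43.9%, the annual plan 133/314 = 42.4% → the monthly plan
Neither sweeps: the monthly plan wins 2 of 4 groups, the annual plan wins 2. The monthly plan wins overall but not every group — no Simpson reversal.

No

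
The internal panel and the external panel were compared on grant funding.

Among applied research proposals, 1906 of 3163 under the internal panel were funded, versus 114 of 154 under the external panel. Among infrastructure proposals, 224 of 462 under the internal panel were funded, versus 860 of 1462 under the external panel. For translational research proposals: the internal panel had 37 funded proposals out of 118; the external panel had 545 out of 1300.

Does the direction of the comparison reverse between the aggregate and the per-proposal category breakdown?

Yes

Applied research: the internal panel 1906/3163 = 60.3%, the external panel 114/154 = 74.0% → the external panel
Infrastructure: the internal panel 224/462 = 48.5%, the external panel 860/1462 = 58.8% → the external panel
Translational research: the internal panel 37/118 = 31.4%, the external panel 545/1300 = 41.9% → the external panel
Overall: the internal panel 2167/3743 = 57.9%, the external panel 1519/2916 = 52.1% → the internal panel
The external panel wins each proposal group but the internal panel wins overall — the comparison reverses. The external panel's proposals skew toward translational research, which has a lower base rate.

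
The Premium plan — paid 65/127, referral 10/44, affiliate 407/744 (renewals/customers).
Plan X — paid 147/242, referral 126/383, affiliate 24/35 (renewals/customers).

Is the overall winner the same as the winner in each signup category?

Paid: the Premium plan 65/127 = 51.2%, Plan X 147/242 = 60.7% → Plan X
Referral: the Premium plan 10/44 = 22.7%, Plan X 126/383 = 32.9% → Plan X
Affiliate: the Premium plan 407/744 = 54.7%, Plan X 24/35 = 68.6% → Plan X
Overall: the Premium plan 482/915 = 52.7%, Plan X 297/660 = 45.0% → the Premium plan
Plan X wins each signup group but the Premium plan wins overall — the comparison reverses. Plan X's customers skew toward referral, which has a lower base rate.

No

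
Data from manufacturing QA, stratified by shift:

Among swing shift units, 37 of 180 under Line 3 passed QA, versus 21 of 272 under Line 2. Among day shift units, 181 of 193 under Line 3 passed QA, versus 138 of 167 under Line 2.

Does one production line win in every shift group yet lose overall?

Swing shift: Line 3 37/180 = 20.6%, Line 2 21/272 = 7.7% → Line 3
Day shift: Line 3 181/193 = 93.8%, Line 2 138/167 = 82.6% → Line 3
Overall: Line 3 218/373 = 58.4%, Line 2 159/439 = 36.2% → Line 3
Line 3 wins overall and in every shift group — no reversal.

No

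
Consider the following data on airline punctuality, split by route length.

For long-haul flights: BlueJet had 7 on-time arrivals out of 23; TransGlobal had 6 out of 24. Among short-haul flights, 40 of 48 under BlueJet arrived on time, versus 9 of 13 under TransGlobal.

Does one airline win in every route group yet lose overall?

No

Long-haul: BlueJet 7/23 = 30.4%, TransGlobal 6/24 = 25.0% → BlueJet
Short-haul: BlueJet 40/48 = 83.3%, TransGlobal 9/13 = 69.2% → BlueJet
Overall: BlueJet 47/71 = 66.2%, TransGlobal 15/37 = 40.5% → BlueJet
BlueJet wins overall and in every route group — no reversal.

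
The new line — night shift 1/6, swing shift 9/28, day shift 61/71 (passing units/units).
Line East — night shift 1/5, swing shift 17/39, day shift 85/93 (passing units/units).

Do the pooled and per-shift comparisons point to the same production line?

Night shift: the new line 1/6 = 16.7%, Line East 1/5 = 20.0% → Line East
Swing shift: the new line 9/28 = 32.1%, Line East 17/39 = 43.6% → Line East
Day shift: the new line 61/71 = 85.9%, Line East 85/93 = 91.4% → Line East
Overall: the new line 71/105 = 67.6%, Line East 103/137 = 75.2% → Line East
Line East wins overall and in every shift group — no reversal.

Yes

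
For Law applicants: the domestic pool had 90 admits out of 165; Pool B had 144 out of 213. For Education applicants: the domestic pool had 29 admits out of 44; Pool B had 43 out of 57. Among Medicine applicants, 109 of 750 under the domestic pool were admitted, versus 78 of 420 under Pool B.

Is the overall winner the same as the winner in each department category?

Yes

Law: the domestic pool 90/165 = 54.5%, Pool B 144/213 = 67.6% → Pool B
Education: the domestic pool 29/44 = 65.9%, Pool B 43/57 = 75.4% → Pool B
Medicine: the domestic pool 109/750 = 14.5%, Pool B 78/420 = 18.6% → Pool B
Overall: the domestic pool 228/959 = 23.8%, Pool B 265/690 = 38.4% → Pool B
Pool B wins overall and in every department group — no reversal.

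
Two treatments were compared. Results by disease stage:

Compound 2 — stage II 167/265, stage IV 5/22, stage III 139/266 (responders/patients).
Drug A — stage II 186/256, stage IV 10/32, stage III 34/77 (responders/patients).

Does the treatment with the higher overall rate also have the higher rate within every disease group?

Stage II: Compound 2 167/265 = 63.0%, Drug A 186/256 = 72.7% → Drug A
Stage IV: Compound 2 5/22 = 22.7%, Drug A 10/32 = 31.2% → Drug A
Stage III: Compound 2 139/266 = 52.3%, Drug A 34/77 = 44.2% → Compound 2
Overall: Compound 2 311/553 = 56.2%, Drug A 230/365 = 63.0% → Drug A
Neither sweeps: Compound 2 wins 1 of 3 groups, Drug A wins 2. Drug A wins overall but not every group — no Simpson reversal.

No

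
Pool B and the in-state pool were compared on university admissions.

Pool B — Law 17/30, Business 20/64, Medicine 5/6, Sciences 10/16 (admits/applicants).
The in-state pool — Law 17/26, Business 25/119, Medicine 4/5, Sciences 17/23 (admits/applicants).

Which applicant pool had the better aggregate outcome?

Law: Pool B 17/30 = 56.7%, the in-state pool 17/26 = 65.4% → the in-state pool
Business: Pool B 20/64 = 31.2%, the in-state pool 25/119 = 21.0% → Pool B
Medicine: Pool B 5/6 = 83.3%, the in-state pool 4/5 = 80.0% → Pool B
Sciences: Pool B 10/16 = 62.5%, the in-state pool 17/23 = 73.9% → the in-state pool
Overall: Pool B 52/116 = 44.8%, the in-state pool 63/173 = 36.4% → Pool B
(Neither sweeps every department group, but Pool B has the higher pooled rate.)

Pool B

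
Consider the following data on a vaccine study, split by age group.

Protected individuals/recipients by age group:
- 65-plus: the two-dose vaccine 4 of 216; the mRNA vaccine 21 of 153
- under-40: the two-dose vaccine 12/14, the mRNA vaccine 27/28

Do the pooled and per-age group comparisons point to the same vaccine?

65-plus: the two-dose vaccine 4/216 = 1.9%, the mRNA vaccine 21/153 = 13.7% → the mRNA vaccine
Under-40: the two-dose vaccine 12/14 = 85.7%, the mRNA vaccine 27/28 = 96.4% → the mRNA vaccine
Overall: the two-dose vaccine 16/230 = 7.0%, the mRNA vaccine 48/181 = 26.5% → the mRNA vaccine
The mRNA vaccine wins overall and in every age group — no reversal.

Yes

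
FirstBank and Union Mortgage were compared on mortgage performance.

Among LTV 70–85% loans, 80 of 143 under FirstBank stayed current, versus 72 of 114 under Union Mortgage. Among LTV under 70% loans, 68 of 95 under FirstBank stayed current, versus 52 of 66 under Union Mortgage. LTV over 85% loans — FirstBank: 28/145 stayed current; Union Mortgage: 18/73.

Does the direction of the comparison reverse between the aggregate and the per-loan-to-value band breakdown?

LTV 70–85%: FirstBank 80/143 = 55.9%, Union Mortgage 72/114 = 63.2% → Union Mortgage
LTV under 70%: FirstBank 68/95 = 71.6%, Union Mortgage 52/66 = 78.8% → Union Mortgage
LTV over 85%: FirstBank 28/145 = 19.3%, Union Mortgage 18/73 = 24.7% → Union Mortgage
Overall: FirstBank 176/383 = 46.0%, Union Mortgage 142/253 = 56.1% → Union Mortgage
Union Mortgage wins overall and in every loan-to-value group — no reversal.

No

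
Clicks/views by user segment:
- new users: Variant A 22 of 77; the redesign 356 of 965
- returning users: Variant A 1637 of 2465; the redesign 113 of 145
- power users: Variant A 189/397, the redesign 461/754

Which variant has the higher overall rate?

New users: Variant A 22/77 = 28.6%, the redesign 356/965 = 36.9% → the redesign
Returning users: Variant A 1637/2465 = 66.4%, the redesign 113/145 = 77.9% → the redesign
Power users: Variant A 189/397 = 47.6%, the redesign 461/754 = 61.1% → the redesign
Overall: Variant A 1848/2939 = 62.9%, the redesign 930/1864 = 49.9% → Variant A
(The redesign wins every user group but Variant A wins overall — the redesign's views skew toward the low-rate new users group.)

Variant A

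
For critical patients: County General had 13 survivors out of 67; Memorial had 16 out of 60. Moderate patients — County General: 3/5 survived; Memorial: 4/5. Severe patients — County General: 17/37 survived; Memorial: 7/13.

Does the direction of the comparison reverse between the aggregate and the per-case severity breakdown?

Critical: County General 13/67 = 19.4%, Memorial 16/60 = 26.7% → Memorial
Moderate: County General 3/5 = 60.0%, Memorial 4/5 = 80.0% → Memorial
Severe: County General 17/37 = 45.9%, Memorial 7/13 = 53.8% → Memorial
Overall: County General 33/109 = 30.3%, Memorial 27/78 = 34.6% → Memorial
Memorial wins overall and in every case group — no reversal.

No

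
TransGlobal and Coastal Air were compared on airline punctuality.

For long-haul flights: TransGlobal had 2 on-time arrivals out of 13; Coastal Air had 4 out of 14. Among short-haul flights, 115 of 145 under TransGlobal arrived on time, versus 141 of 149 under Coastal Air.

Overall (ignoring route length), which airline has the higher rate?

Coastal Air

Long-haul: TransGlobal 2/13 = 15.4%, Coastal Air 4/14 = 28.6% → Coastal Air
Short-haul: TransGlobal 115/145 = 79.3%, Coastal Air 141/149 = 94.6% → Coastal Air
Overall: TransGlobal 117/158 = 74.1%, Coastal Air 145/163 = 89.0% → Coastal Air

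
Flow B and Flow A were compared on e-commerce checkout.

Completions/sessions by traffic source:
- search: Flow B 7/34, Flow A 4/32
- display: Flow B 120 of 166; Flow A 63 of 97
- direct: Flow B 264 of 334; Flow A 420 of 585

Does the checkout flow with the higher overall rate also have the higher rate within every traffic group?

Yes

Search: Flow B 7/34 = 20.6%, Flow A 4/32 = 12.5% → Flow B
Display: Flow B 120/166 = 72.3%, Flow A 63/97 = 64.9% → Flow B
Direct: Flow B 264/334 = 79.0%, Flow A 420/585 = 71.8% → Flow B
Overall: Flow B 391/534 = 73.2%, Flow A 487/714 = 68.2% → Flow B
Flow B wins overall and in every traffic group — no reversal.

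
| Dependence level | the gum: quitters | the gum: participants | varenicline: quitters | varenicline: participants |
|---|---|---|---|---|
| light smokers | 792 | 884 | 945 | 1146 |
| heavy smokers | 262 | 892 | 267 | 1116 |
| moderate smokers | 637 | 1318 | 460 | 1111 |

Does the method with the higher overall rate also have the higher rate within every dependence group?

Light smokers: the gum 792/884 = 89.6%, varenicline 945/1146 = 82.5% → the gum
Heavy smokers: the gum 262/892 = 29.4%, varenicline 267/1116 = 23.9% → the gum
Moderate smokers: the gum 637/1318 = 48.3%, varenicline 460/1111 = 41.4% → the gum
Overall: the gum 1691/3094 = 54.7%, varenicline 1672/3373 = 49.6% → the gum
The gum wins overall and in every dependence group — no reversal.

Yes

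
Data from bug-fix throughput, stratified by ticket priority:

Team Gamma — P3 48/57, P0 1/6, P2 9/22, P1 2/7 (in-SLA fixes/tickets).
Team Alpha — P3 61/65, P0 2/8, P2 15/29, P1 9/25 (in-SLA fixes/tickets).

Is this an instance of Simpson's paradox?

P3: Team Gamma 48/57 = 84.2%, Team Alpha 61/65 = 93.8% → Team Alpha
P0: Team Gamma 1/6 = 16.7%, Team Alpha 2/8 = 25.0% → Team Alpha
P2: Team Gamma 9/22 = 40.9%, Team Alpha 15/29 = 51.7% → Team Alpha
P1: Team Gamma 2/7 = 28.6%, Team Alpha 9/25 = 36.0% → Team Alpha
Overall: Team Gamma 60/92 = 65.2%, Team Alpha 87/127 = 68.5% → Team Alpha
Team Alpha wins overall and in every ticket group — no reversal.

No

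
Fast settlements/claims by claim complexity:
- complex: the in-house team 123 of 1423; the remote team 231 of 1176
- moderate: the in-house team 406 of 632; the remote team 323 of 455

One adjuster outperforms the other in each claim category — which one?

the remote team

Complex: the in-house team 123/1423 = 8.6%, the remote team 231/1176 = 19.6% → the remote team
Moderate: the in-house team 406/632 = 64.2%, the remote team 323/455 = 71.0% → the remote team
The remote team has the higher rate in both groups.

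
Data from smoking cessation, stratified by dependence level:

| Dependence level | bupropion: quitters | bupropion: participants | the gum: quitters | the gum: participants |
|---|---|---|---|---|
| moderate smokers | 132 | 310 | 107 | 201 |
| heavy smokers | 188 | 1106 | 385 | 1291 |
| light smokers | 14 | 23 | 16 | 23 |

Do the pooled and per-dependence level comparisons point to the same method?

Yes

Moderate smokers: bupropion 132/310 = 42.6%, the gum 107/201 = 53.2% → the gum
Heavy smokers: bupropion 188/1106 = 17.0%, the gum 385/1291 = 29.8% → the gum
Light smokers: bupropion 14/23 = 60.9%, the gum 16/23 = 69.6% → the gum
Overall: bupropion 334/1439 = 23.2%, the gum 508/1515 = 33.5% → the gum
The gum wins overall and in every dependence group — no reversal.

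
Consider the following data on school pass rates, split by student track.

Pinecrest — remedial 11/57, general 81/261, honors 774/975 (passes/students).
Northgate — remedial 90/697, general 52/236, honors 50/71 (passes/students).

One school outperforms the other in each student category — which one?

Remedial: Pinecrest 11/57 = 19.3%, Northgate 90/697 = 12.9% → Pinecrest
General: Pinecrest 81/261 = 31.0%, Northgate 52/236 = 22.0% → Pinecrest
Honors: Pinecrest 774/975 = 79.4%, Northgate 50/71 = 70.4% → Pinecrest
Pinecrest has the higher rate in all 3 groups.

Pinecrest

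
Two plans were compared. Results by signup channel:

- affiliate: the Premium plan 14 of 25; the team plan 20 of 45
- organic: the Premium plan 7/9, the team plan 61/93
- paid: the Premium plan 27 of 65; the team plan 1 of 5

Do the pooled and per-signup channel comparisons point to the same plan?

Affiliate: the Premium plan 14/25 = 56.0%, the team plan 20/45 = 44.4% → the Premium plan
Organic: the Premium plan 7/9 = 77.8%, the team plan 61/93 = 65.6% → the Premium plan
Paid: the Premium plan 27/65 = 41.5%, the team plan 1/5 = 20.0% → the Premium plan
Overall: the Premium plan 48/99 = 48.5%, the team plan 82/143 = 57.3% → the team plan
The Premium plan wins each signup group but the team plan wins overall — the comparison reverses. The Premium plan's customers skew toward paid, which has a lower base rate.

No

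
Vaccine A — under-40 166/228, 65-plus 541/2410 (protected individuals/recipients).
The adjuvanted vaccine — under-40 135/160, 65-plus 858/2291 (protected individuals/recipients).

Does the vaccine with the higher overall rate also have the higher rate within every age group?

Under-40: Vaccine A 166/228 = 72.8%, the adjuvanted vaccine 135/160 = 84.4% → the adjuvanted vaccine
65-plus: Vaccine A 541/2410 = 22.4%, the adjuvanted vaccine 858/2291 = 37.5% → the adjuvanted vaccine
Overall: Vaccine A 707/2638 = 26.8%, the adjuvanted vaccine 993/2451 = 40.5% → the adjuvanted vaccine
The adjuvanted vaccine wins overall and in every age group — no reversal.

Yes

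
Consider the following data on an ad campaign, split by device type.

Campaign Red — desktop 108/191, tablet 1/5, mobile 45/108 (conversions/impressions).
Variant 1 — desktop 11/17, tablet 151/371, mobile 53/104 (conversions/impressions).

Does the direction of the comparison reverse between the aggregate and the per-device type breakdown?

Yes

Desktop: Campaign Red 108/191 = 56.5%, Variant 1 11/17 = 64.7% → Variant 1
Tablet: Campaign Red 1/5 = 20.0%, Variant 1 151/371 = 40.7% → Variant 1
Mobile: Campaign Red 45/108 = 41.7%, Variant 1 53/104 = 51.0% → Variant 1
Overall: Campaign Red 154/304 = 50.7%, Variant 1 215/492 = 43.7% → Campaign Red
Variant 1 wins each device group but Campaign Red wins overall — the comparison reverses. Variant 1's impressions skew toward tablet, which has a lower base rate.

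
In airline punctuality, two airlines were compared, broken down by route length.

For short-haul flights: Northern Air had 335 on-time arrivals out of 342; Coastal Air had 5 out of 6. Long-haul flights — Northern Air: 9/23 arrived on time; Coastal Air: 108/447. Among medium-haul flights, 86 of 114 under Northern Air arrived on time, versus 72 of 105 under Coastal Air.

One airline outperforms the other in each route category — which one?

Short-haul: Northern Air 335/342 = 98.0%, Coastal Air 5/6 = 83.3% → Northern Air
Long-haul: Northern Air 9/23 = 39.1%, Coastal Air 108/447 = 24.2% → Northern Air
Medium-haul: Northern Air 86/114 = 75.4%, Coastal Air 72/105 = 68.6% → Northern Air
Northern Air has the higher rate in all 3 groups.

Northern Air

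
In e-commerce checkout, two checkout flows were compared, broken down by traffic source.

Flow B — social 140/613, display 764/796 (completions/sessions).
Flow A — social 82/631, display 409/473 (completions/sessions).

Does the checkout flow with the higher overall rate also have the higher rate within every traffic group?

Social: Flow B 140/613 = 22.8%, Flow A 82/631 = 13.0% → Flow B
Display: Flow B 764/796 = 96.0%, Flow A 409/473 = 86.5% → Flow B
Overall: Flow B 904/1409 = 64.2%, Flow A 491/1104 = 44.5% → Flow B
Flow B wins overall and in every traffic group — no reversal.

Yes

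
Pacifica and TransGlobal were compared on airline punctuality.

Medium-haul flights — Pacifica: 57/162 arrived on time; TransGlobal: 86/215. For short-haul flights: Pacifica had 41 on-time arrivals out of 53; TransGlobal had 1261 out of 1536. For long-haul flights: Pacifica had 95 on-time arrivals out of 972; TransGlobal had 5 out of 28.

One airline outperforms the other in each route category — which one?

TransGlobal

Medium-haul: Pacifica 57/162 = 35.2%, TransGlobal 86/215 = 40.0% → TransGlobal
Short-haul: Pacifica 41/53 = 77.4%, TransGlobal 1261/1536 = 82.1% → TransGlobal
Long-haul: Pacifica 95/972 = 9.8%, TransGlobal 5/28 = 17.9% → TransGlobal
TransGlobal has the higher rate in all 3 groups.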